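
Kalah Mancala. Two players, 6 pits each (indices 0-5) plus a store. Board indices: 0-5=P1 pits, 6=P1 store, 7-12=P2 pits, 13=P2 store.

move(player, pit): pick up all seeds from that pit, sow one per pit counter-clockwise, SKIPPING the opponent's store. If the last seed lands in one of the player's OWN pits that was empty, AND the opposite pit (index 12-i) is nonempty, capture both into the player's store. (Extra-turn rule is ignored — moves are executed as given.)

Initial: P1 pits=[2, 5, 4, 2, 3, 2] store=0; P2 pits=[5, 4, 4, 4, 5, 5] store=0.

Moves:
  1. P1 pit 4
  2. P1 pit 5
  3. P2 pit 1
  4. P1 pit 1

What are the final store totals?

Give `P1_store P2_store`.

Move 1: P1 pit4 -> P1=[2,5,4,2,0,3](1) P2=[6,4,4,4,5,5](0)
Move 2: P1 pit5 -> P1=[2,5,4,2,0,0](2) P2=[7,5,4,4,5,5](0)
Move 3: P2 pit1 -> P1=[2,5,4,2,0,0](2) P2=[7,0,5,5,6,6](1)
Move 4: P1 pit1 -> P1=[2,0,5,3,1,1](3) P2=[7,0,5,5,6,6](1)

Answer: 3 1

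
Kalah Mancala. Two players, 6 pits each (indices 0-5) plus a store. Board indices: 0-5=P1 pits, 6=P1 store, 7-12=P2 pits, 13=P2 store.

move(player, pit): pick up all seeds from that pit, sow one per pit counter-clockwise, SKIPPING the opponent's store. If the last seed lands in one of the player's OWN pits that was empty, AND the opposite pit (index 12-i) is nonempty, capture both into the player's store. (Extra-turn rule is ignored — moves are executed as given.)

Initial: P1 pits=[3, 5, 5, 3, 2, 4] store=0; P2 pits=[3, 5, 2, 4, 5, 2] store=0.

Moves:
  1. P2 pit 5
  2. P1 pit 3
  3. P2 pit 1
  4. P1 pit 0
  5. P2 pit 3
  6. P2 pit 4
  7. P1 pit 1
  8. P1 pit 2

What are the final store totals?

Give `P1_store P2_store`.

Move 1: P2 pit5 -> P1=[4,5,5,3,2,4](0) P2=[3,5,2,4,5,0](1)
Move 2: P1 pit3 -> P1=[4,5,5,0,3,5](1) P2=[3,5,2,4,5,0](1)
Move 3: P2 pit1 -> P1=[4,5,5,0,3,5](1) P2=[3,0,3,5,6,1](2)
Move 4: P1 pit0 -> P1=[0,6,6,1,4,5](1) P2=[3,0,3,5,6,1](2)
Move 5: P2 pit3 -> P1=[1,7,6,1,4,5](1) P2=[3,0,3,0,7,2](3)
Move 6: P2 pit4 -> P1=[2,8,7,2,5,5](1) P2=[3,0,3,0,0,3](4)
Move 7: P1 pit1 -> P1=[2,0,8,3,6,6](2) P2=[4,1,4,0,0,3](4)
Move 8: P1 pit2 -> P1=[2,0,0,4,7,7](3) P2=[5,2,5,1,0,3](4)

Answer: 3 4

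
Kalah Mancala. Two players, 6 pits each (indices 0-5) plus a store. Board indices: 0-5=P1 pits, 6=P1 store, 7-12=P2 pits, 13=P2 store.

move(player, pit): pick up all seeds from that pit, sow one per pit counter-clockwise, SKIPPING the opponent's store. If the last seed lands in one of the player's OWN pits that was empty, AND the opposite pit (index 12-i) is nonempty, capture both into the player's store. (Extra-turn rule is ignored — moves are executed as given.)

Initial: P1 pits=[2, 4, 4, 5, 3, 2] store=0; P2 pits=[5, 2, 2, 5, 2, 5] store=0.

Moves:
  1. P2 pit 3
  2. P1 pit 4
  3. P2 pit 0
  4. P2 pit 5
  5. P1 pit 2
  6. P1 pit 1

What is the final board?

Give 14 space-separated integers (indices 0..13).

Answer: 4 0 1 8 3 6 3 2 3 3 1 4 0 3

Derivation:
Move 1: P2 pit3 -> P1=[3,5,4,5,3,2](0) P2=[5,2,2,0,3,6](1)
Move 2: P1 pit4 -> P1=[3,5,4,5,0,3](1) P2=[6,2,2,0,3,6](1)
Move 3: P2 pit0 -> P1=[3,5,4,5,0,3](1) P2=[0,3,3,1,4,7](2)
Move 4: P2 pit5 -> P1=[4,6,5,6,1,4](1) P2=[0,3,3,1,4,0](3)
Move 5: P1 pit2 -> P1=[4,6,0,7,2,5](2) P2=[1,3,3,1,4,0](3)
Move 6: P1 pit1 -> P1=[4,0,1,8,3,6](3) P2=[2,3,3,1,4,0](3)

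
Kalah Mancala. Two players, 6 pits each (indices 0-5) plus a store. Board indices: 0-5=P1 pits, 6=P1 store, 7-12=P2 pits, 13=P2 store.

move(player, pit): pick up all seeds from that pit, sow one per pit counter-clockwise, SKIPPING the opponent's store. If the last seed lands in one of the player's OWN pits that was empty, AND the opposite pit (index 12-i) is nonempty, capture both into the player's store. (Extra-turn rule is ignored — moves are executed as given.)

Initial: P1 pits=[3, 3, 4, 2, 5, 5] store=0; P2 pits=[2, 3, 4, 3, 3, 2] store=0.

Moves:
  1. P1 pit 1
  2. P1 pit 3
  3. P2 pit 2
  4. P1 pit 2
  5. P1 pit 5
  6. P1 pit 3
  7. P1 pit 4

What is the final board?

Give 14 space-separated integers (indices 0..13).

Answer: 4 0 0 0 0 1 4 5 5 2 6 6 5 1

Derivation:
Move 1: P1 pit1 -> P1=[3,0,5,3,6,5](0) P2=[2,3,4,3,3,2](0)
Move 2: P1 pit3 -> P1=[3,0,5,0,7,6](1) P2=[2,3,4,3,3,2](0)
Move 3: P2 pit2 -> P1=[3,0,5,0,7,6](1) P2=[2,3,0,4,4,3](1)
Move 4: P1 pit2 -> P1=[3,0,0,1,8,7](2) P2=[3,3,0,4,4,3](1)
Move 5: P1 pit5 -> P1=[3,0,0,1,8,0](3) P2=[4,4,1,5,5,4](1)
Move 6: P1 pit3 -> P1=[3,0,0,0,9,0](3) P2=[4,4,1,5,5,4](1)
Move 7: P1 pit4 -> P1=[4,0,0,0,0,1](4) P2=[5,5,2,6,6,5](1)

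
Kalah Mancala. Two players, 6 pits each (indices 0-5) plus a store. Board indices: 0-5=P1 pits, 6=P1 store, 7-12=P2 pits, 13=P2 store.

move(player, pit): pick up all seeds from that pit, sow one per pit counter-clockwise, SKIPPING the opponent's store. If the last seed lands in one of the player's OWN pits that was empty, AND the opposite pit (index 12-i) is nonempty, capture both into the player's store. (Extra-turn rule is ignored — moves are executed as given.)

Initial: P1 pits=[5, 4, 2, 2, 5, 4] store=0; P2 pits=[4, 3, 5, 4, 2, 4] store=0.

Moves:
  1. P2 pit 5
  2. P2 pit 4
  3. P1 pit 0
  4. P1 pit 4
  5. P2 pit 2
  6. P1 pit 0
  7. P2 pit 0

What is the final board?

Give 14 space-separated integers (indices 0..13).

Answer: 0 8 4 3 0 6 2 0 5 1 7 2 3 3

Derivation:
Move 1: P2 pit5 -> P1=[6,5,3,2,5,4](0) P2=[4,3,5,4,2,0](1)
Move 2: P2 pit4 -> P1=[6,5,3,2,5,4](0) P2=[4,3,5,4,0,1](2)
Move 3: P1 pit0 -> P1=[0,6,4,3,6,5](1) P2=[4,3,5,4,0,1](2)
Move 4: P1 pit4 -> P1=[0,6,4,3,0,6](2) P2=[5,4,6,5,0,1](2)
Move 5: P2 pit2 -> P1=[1,7,4,3,0,6](2) P2=[5,4,0,6,1,2](3)
Move 6: P1 pit0 -> P1=[0,8,4,3,0,6](2) P2=[5,4,0,6,1,2](3)
Move 7: P2 pit0 -> P1=[0,8,4,3,0,6](2) P2=[0,5,1,7,2,3](3)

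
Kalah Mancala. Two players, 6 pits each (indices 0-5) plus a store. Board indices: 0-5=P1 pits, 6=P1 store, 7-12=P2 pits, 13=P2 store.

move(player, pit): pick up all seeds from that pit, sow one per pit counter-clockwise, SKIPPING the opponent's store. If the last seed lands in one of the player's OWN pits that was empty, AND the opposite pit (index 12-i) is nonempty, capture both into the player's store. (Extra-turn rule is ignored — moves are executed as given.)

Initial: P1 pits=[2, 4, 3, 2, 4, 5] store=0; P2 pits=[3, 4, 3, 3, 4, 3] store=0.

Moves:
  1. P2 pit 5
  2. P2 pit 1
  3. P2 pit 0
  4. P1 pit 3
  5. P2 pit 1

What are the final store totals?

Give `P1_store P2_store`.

Move 1: P2 pit5 -> P1=[3,5,3,2,4,5](0) P2=[3,4,3,3,4,0](1)
Move 2: P2 pit1 -> P1=[0,5,3,2,4,5](0) P2=[3,0,4,4,5,0](5)
Move 3: P2 pit0 -> P1=[0,5,3,2,4,5](0) P2=[0,1,5,5,5,0](5)
Move 4: P1 pit3 -> P1=[0,5,3,0,5,6](0) P2=[0,1,5,5,5,0](5)
Move 5: P2 pit1 -> P1=[0,5,3,0,5,6](0) P2=[0,0,6,5,5,0](5)

Answer: 0 5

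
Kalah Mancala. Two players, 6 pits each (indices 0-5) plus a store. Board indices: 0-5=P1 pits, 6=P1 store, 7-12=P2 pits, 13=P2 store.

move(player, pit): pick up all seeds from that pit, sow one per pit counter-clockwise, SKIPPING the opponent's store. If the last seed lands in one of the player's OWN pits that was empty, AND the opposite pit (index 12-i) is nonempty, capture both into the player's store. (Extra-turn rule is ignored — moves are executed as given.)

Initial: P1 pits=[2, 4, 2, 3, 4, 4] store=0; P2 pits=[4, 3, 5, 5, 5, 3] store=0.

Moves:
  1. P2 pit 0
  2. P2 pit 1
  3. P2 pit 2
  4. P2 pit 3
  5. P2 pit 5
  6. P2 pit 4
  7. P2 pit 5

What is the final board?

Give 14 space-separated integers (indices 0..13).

Move 1: P2 pit0 -> P1=[2,4,2,3,4,4](0) P2=[0,4,6,6,6,3](0)
Move 2: P2 pit1 -> P1=[2,4,2,3,4,4](0) P2=[0,0,7,7,7,4](0)
Move 3: P2 pit2 -> P1=[3,5,3,3,4,4](0) P2=[0,0,0,8,8,5](1)
Move 4: P2 pit3 -> P1=[4,6,4,4,5,4](0) P2=[0,0,0,0,9,6](2)
Move 5: P2 pit5 -> P1=[5,7,5,5,6,4](0) P2=[0,0,0,0,9,0](3)
Move 6: P2 pit4 -> P1=[6,8,6,6,7,0](0) P2=[0,0,0,0,0,1](10)
Move 7: P2 pit5 -> P1=[6,8,6,6,7,0](0) P2=[0,0,0,0,0,0](11)

Answer: 6 8 6 6 7 0 0 0 0 0 0 0 0 11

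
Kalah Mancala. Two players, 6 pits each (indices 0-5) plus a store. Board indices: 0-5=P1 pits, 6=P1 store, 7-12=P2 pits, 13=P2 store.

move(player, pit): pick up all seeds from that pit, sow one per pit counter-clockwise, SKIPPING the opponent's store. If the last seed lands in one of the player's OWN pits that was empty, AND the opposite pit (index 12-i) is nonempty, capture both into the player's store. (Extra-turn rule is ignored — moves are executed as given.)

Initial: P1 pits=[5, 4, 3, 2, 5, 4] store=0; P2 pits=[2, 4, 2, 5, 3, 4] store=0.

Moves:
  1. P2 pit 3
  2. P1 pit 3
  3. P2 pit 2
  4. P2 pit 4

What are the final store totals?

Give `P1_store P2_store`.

Answer: 0 2

Derivation:
Move 1: P2 pit3 -> P1=[6,5,3,2,5,4](0) P2=[2,4,2,0,4,5](1)
Move 2: P1 pit3 -> P1=[6,5,3,0,6,5](0) P2=[2,4,2,0,4,5](1)
Move 3: P2 pit2 -> P1=[6,5,3,0,6,5](0) P2=[2,4,0,1,5,5](1)
Move 4: P2 pit4 -> P1=[7,6,4,0,6,5](0) P2=[2,4,0,1,0,6](2)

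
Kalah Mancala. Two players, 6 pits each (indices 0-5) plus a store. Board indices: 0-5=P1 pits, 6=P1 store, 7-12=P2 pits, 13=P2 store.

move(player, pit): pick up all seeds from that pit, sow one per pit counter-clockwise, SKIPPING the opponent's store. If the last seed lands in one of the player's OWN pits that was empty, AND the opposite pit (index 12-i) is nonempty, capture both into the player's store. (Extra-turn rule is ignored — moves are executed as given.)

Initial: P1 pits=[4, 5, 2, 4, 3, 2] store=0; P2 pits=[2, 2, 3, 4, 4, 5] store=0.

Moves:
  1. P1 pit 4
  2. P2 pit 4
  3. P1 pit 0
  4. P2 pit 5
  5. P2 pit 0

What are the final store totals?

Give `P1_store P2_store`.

Move 1: P1 pit4 -> P1=[4,5,2,4,0,3](1) P2=[3,2,3,4,4,5](0)
Move 2: P2 pit4 -> P1=[5,6,2,4,0,3](1) P2=[3,2,3,4,0,6](1)
Move 3: P1 pit0 -> P1=[0,7,3,5,1,4](1) P2=[3,2,3,4,0,6](1)
Move 4: P2 pit5 -> P1=[1,8,4,6,2,4](1) P2=[3,2,3,4,0,0](2)
Move 5: P2 pit0 -> P1=[1,8,4,6,2,4](1) P2=[0,3,4,5,0,0](2)

Answer: 1 2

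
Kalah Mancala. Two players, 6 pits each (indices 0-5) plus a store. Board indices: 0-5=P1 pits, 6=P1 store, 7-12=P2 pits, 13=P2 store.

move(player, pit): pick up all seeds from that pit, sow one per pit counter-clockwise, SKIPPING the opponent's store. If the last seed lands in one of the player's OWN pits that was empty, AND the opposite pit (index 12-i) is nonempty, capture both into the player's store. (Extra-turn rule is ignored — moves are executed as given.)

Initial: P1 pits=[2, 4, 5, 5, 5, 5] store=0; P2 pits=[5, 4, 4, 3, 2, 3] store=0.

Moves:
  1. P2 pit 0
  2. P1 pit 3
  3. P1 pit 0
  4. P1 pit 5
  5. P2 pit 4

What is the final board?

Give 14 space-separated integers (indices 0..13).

Answer: 1 6 6 0 6 0 2 2 7 6 5 0 5 1

Derivation:
Move 1: P2 pit0 -> P1=[2,4,5,5,5,5](0) P2=[0,5,5,4,3,4](0)
Move 2: P1 pit3 -> P1=[2,4,5,0,6,6](1) P2=[1,6,5,4,3,4](0)
Move 3: P1 pit0 -> P1=[0,5,6,0,6,6](1) P2=[1,6,5,4,3,4](0)
Move 4: P1 pit5 -> P1=[0,5,6,0,6,0](2) P2=[2,7,6,5,4,4](0)
Move 5: P2 pit4 -> P1=[1,6,6,0,6,0](2) P2=[2,7,6,5,0,5](1)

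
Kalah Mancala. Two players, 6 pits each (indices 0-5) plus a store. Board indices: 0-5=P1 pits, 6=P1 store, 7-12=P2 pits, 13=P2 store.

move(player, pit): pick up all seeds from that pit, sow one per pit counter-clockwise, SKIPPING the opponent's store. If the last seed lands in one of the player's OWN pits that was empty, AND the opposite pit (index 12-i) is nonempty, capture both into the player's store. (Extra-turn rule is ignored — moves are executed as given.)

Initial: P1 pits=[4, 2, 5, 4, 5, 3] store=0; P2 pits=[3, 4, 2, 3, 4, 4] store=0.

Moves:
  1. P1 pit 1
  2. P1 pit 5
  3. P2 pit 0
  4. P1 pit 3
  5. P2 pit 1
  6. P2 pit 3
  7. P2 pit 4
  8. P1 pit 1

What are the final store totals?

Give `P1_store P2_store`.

Answer: 2 3

Derivation:
Move 1: P1 pit1 -> P1=[4,0,6,5,5,3](0) P2=[3,4,2,3,4,4](0)
Move 2: P1 pit5 -> P1=[4,0,6,5,5,0](1) P2=[4,5,2,3,4,4](0)
Move 3: P2 pit0 -> P1=[4,0,6,5,5,0](1) P2=[0,6,3,4,5,4](0)
Move 4: P1 pit3 -> P1=[4,0,6,0,6,1](2) P2=[1,7,3,4,5,4](0)
Move 5: P2 pit1 -> P1=[5,1,6,0,6,1](2) P2=[1,0,4,5,6,5](1)
Move 6: P2 pit3 -> P1=[6,2,6,0,6,1](2) P2=[1,0,4,0,7,6](2)
Move 7: P2 pit4 -> P1=[7,3,7,1,7,1](2) P2=[1,0,4,0,0,7](3)
Move 8: P1 pit1 -> P1=[7,0,8,2,8,1](2) P2=[1,0,4,0,0,7](3)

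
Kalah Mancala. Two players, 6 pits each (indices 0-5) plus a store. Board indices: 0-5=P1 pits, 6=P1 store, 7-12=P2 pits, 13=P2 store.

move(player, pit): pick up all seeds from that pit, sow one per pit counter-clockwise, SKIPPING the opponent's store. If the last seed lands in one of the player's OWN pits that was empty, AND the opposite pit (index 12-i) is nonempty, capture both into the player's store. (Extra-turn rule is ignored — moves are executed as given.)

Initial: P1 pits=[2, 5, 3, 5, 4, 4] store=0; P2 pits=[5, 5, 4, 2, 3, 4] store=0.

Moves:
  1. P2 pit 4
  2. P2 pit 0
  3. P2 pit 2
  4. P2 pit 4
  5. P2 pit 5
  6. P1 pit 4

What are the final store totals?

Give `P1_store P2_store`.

Answer: 1 10

Derivation:
Move 1: P2 pit4 -> P1=[3,5,3,5,4,4](0) P2=[5,5,4,2,0,5](1)
Move 2: P2 pit0 -> P1=[3,5,3,5,4,4](0) P2=[0,6,5,3,1,6](1)
Move 3: P2 pit2 -> P1=[4,5,3,5,4,4](0) P2=[0,6,0,4,2,7](2)
Move 4: P2 pit4 -> P1=[4,5,3,5,4,4](0) P2=[0,6,0,4,0,8](3)
Move 5: P2 pit5 -> P1=[5,6,4,6,5,0](0) P2=[0,6,0,4,0,0](10)
Move 6: P1 pit4 -> P1=[5,6,4,6,0,1](1) P2=[1,7,1,4,0,0](10)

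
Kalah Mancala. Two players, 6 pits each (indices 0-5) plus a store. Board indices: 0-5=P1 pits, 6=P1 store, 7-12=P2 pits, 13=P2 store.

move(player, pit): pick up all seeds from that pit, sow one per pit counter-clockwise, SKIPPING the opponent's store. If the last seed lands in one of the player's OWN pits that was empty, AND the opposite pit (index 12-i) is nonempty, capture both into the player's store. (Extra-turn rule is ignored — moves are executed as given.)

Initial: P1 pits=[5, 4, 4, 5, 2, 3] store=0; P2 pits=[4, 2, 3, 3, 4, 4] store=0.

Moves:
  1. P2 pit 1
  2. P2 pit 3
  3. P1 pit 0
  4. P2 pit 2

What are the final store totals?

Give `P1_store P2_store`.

Answer: 1 2

Derivation:
Move 1: P2 pit1 -> P1=[5,4,4,5,2,3](0) P2=[4,0,4,4,4,4](0)
Move 2: P2 pit3 -> P1=[6,4,4,5,2,3](0) P2=[4,0,4,0,5,5](1)
Move 3: P1 pit0 -> P1=[0,5,5,6,3,4](1) P2=[4,0,4,0,5,5](1)
Move 4: P2 pit2 -> P1=[0,5,5,6,3,4](1) P2=[4,0,0,1,6,6](2)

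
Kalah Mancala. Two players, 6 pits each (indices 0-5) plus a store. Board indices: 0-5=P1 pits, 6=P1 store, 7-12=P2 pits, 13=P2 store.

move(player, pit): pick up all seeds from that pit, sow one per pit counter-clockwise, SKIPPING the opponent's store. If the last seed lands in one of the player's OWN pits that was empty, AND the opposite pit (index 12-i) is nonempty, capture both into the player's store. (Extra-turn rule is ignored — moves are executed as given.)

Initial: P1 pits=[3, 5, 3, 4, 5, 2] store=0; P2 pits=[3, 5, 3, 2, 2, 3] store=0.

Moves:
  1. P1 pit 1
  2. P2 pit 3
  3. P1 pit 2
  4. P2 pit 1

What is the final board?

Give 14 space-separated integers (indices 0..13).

Answer: 3 0 0 6 7 4 2 3 0 4 1 4 5 1

Derivation:
Move 1: P1 pit1 -> P1=[3,0,4,5,6,3](1) P2=[3,5,3,2,2,3](0)
Move 2: P2 pit3 -> P1=[3,0,4,5,6,3](1) P2=[3,5,3,0,3,4](0)
Move 3: P1 pit2 -> P1=[3,0,0,6,7,4](2) P2=[3,5,3,0,3,4](0)
Move 4: P2 pit1 -> P1=[3,0,0,6,7,4](2) P2=[3,0,4,1,4,5](1)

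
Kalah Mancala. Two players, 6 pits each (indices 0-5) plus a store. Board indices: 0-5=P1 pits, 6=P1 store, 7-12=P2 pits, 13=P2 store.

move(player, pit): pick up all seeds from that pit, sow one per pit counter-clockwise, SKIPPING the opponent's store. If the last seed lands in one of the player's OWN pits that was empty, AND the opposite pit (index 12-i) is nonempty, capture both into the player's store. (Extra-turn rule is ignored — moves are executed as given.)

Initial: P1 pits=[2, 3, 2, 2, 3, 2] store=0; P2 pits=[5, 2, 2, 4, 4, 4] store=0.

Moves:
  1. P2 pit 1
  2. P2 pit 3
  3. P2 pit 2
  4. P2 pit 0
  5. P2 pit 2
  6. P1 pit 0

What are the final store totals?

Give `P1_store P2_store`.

Answer: 0 1

Derivation:
Move 1: P2 pit1 -> P1=[2,3,2,2,3,2](0) P2=[5,0,3,5,4,4](0)
Move 2: P2 pit3 -> P1=[3,4,2,2,3,2](0) P2=[5,0,3,0,5,5](1)
Move 3: P2 pit2 -> P1=[3,4,2,2,3,2](0) P2=[5,0,0,1,6,6](1)
Move 4: P2 pit0 -> P1=[3,4,2,2,3,2](0) P2=[0,1,1,2,7,7](1)
Move 5: P2 pit2 -> P1=[3,4,2,2,3,2](0) P2=[0,1,0,3,7,7](1)
Move 6: P1 pit0 -> P1=[0,5,3,3,3,2](0) P2=[0,1,0,3,7,7](1)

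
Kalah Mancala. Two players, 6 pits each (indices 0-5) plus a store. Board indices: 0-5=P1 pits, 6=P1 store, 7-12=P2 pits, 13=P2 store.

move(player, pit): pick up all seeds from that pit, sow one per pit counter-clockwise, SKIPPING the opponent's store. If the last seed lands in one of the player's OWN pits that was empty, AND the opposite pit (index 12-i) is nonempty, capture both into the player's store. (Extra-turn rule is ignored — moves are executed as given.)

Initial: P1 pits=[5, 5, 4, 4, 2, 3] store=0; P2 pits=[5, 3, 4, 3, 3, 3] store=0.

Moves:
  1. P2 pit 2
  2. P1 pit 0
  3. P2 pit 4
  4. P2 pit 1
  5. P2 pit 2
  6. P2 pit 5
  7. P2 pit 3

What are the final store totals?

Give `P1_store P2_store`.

Move 1: P2 pit2 -> P1=[5,5,4,4,2,3](0) P2=[5,3,0,4,4,4](1)
Move 2: P1 pit0 -> P1=[0,6,5,5,3,4](0) P2=[5,3,0,4,4,4](1)
Move 3: P2 pit4 -> P1=[1,7,5,5,3,4](0) P2=[5,3,0,4,0,5](2)
Move 4: P2 pit1 -> P1=[1,0,5,5,3,4](0) P2=[5,0,1,5,0,5](10)
Move 5: P2 pit2 -> P1=[1,0,5,5,3,4](0) P2=[5,0,0,6,0,5](10)
Move 6: P2 pit5 -> P1=[2,1,6,6,3,4](0) P2=[5,0,0,6,0,0](11)
Move 7: P2 pit3 -> P1=[3,2,7,6,3,4](0) P2=[5,0,0,0,1,1](12)

Answer: 0 12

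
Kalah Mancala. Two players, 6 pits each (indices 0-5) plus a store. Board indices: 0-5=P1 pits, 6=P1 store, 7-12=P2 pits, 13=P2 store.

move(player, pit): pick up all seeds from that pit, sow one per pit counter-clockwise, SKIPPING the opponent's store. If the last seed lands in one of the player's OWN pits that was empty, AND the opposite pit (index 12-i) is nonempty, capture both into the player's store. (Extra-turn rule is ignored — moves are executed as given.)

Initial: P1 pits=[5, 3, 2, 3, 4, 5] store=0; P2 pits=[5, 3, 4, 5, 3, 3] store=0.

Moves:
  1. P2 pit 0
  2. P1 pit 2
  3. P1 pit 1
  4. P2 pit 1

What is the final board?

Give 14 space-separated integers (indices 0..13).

Move 1: P2 pit0 -> P1=[5,3,2,3,4,5](0) P2=[0,4,5,6,4,4](0)
Move 2: P1 pit2 -> P1=[5,3,0,4,5,5](0) P2=[0,4,5,6,4,4](0)
Move 3: P1 pit1 -> P1=[5,0,1,5,6,5](0) P2=[0,4,5,6,4,4](0)
Move 4: P2 pit1 -> P1=[5,0,1,5,6,5](0) P2=[0,0,6,7,5,5](0)

Answer: 5 0 1 5 6 5 0 0 0 6 7 5 5 0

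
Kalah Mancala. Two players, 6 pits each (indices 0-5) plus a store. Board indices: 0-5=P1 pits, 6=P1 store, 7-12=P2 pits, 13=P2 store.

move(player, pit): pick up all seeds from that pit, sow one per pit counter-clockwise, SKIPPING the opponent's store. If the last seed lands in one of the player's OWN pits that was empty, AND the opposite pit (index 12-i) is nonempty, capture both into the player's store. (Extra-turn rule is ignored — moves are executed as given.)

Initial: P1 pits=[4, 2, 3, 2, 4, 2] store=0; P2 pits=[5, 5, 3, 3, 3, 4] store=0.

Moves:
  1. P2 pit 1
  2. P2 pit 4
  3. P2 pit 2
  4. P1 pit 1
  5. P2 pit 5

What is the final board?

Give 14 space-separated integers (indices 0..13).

Answer: 6 1 5 4 6 3 0 5 0 0 5 1 0 4

Derivation:
Move 1: P2 pit1 -> P1=[4,2,3,2,4,2](0) P2=[5,0,4,4,4,5](1)
Move 2: P2 pit4 -> P1=[5,3,3,2,4,2](0) P2=[5,0,4,4,0,6](2)
Move 3: P2 pit2 -> P1=[5,3,3,2,4,2](0) P2=[5,0,0,5,1,7](3)
Move 4: P1 pit1 -> P1=[5,0,4,3,5,2](0) P2=[5,0,0,5,1,7](3)
Move 5: P2 pit5 -> P1=[6,1,5,4,6,3](0) P2=[5,0,0,5,1,0](4)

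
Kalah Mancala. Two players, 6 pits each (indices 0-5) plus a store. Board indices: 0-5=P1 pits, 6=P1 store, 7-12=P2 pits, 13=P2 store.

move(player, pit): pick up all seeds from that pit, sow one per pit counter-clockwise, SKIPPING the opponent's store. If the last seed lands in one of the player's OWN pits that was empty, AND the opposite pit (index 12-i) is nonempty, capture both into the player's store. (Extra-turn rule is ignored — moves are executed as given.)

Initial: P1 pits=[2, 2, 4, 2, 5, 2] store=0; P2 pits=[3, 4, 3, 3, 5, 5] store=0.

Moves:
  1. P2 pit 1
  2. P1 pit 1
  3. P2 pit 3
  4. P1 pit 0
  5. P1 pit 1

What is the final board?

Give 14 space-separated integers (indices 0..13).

Answer: 0 0 7 4 5 2 0 3 0 4 0 7 7 1

Derivation:
Move 1: P2 pit1 -> P1=[2,2,4,2,5,2](0) P2=[3,0,4,4,6,6](0)
Move 2: P1 pit1 -> P1=[2,0,5,3,5,2](0) P2=[3,0,4,4,6,6](0)
Move 3: P2 pit3 -> P1=[3,0,5,3,5,2](0) P2=[3,0,4,0,7,7](1)
Move 4: P1 pit0 -> P1=[0,1,6,4,5,2](0) P2=[3,0,4,0,7,7](1)
Move 5: P1 pit1 -> P1=[0,0,7,4,5,2](0) P2=[3,0,4,0,7,7](1)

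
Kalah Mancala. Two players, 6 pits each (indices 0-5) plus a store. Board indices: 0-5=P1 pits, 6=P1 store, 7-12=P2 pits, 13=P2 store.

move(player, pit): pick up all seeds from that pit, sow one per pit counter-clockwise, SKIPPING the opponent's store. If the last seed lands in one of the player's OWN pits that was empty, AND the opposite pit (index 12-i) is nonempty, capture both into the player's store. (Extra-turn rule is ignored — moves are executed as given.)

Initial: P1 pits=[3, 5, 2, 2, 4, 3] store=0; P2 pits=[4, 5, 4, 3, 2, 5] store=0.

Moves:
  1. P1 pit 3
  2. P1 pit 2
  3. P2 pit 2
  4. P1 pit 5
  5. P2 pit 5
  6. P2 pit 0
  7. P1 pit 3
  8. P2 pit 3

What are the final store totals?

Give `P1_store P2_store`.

Move 1: P1 pit3 -> P1=[3,5,2,0,5,4](0) P2=[4,5,4,3,2,5](0)
Move 2: P1 pit2 -> P1=[3,5,0,1,6,4](0) P2=[4,5,4,3,2,5](0)
Move 3: P2 pit2 -> P1=[3,5,0,1,6,4](0) P2=[4,5,0,4,3,6](1)
Move 4: P1 pit5 -> P1=[3,5,0,1,6,0](1) P2=[5,6,1,4,3,6](1)
Move 5: P2 pit5 -> P1=[4,6,1,2,7,0](1) P2=[5,6,1,4,3,0](2)
Move 6: P2 pit0 -> P1=[0,6,1,2,7,0](1) P2=[0,7,2,5,4,0](7)
Move 7: P1 pit3 -> P1=[0,6,1,0,8,1](1) P2=[0,7,2,5,4,0](7)
Move 8: P2 pit3 -> P1=[1,7,1,0,8,1](1) P2=[0,7,2,0,5,1](8)

Answer: 1 8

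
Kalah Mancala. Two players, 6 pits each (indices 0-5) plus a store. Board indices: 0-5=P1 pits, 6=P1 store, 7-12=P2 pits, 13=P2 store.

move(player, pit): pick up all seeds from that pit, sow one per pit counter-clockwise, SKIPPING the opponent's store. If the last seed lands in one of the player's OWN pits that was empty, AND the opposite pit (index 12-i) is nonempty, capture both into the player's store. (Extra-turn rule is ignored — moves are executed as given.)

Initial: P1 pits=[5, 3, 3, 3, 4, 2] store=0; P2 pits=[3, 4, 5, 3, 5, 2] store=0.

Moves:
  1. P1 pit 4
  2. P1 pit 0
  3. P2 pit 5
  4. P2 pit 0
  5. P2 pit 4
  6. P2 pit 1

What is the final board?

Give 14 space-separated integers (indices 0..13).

Answer: 3 5 5 5 1 4 1 0 0 7 5 1 2 3

Derivation:
Move 1: P1 pit4 -> P1=[5,3,3,3,0,3](1) P2=[4,5,5,3,5,2](0)
Move 2: P1 pit0 -> P1=[0,4,4,4,1,4](1) P2=[4,5,5,3,5,2](0)
Move 3: P2 pit5 -> P1=[1,4,4,4,1,4](1) P2=[4,5,5,3,5,0](1)
Move 4: P2 pit0 -> P1=[1,4,4,4,1,4](1) P2=[0,6,6,4,6,0](1)
Move 5: P2 pit4 -> P1=[2,5,5,5,1,4](1) P2=[0,6,6,4,0,1](2)
Move 6: P2 pit1 -> P1=[3,5,5,5,1,4](1) P2=[0,0,7,5,1,2](3)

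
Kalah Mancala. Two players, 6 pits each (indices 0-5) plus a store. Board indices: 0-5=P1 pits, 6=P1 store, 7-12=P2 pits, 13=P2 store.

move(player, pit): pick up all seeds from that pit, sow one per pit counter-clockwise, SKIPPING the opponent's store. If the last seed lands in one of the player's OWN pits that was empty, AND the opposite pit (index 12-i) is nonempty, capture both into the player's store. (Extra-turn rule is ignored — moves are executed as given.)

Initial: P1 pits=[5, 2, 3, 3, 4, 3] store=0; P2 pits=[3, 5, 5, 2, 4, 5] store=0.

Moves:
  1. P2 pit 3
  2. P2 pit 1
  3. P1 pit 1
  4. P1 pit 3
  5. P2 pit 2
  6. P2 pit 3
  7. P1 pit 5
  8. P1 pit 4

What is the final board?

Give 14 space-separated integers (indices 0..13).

Move 1: P2 pit3 -> P1=[5,2,3,3,4,3](0) P2=[3,5,5,0,5,6](0)
Move 2: P2 pit1 -> P1=[5,2,3,3,4,3](0) P2=[3,0,6,1,6,7](1)
Move 3: P1 pit1 -> P1=[5,0,4,4,4,3](0) P2=[3,0,6,1,6,7](1)
Move 4: P1 pit3 -> P1=[5,0,4,0,5,4](1) P2=[4,0,6,1,6,7](1)
Move 5: P2 pit2 -> P1=[6,1,4,0,5,4](1) P2=[4,0,0,2,7,8](2)
Move 6: P2 pit3 -> P1=[6,1,4,0,5,4](1) P2=[4,0,0,0,8,9](2)
Move 7: P1 pit5 -> P1=[6,1,4,0,5,0](2) P2=[5,1,1,0,8,9](2)
Move 8: P1 pit4 -> P1=[6,1,4,0,0,1](3) P2=[6,2,2,0,8,9](2)

Answer: 6 1 4 0 0 1 3 6 2 2 0 8 9 2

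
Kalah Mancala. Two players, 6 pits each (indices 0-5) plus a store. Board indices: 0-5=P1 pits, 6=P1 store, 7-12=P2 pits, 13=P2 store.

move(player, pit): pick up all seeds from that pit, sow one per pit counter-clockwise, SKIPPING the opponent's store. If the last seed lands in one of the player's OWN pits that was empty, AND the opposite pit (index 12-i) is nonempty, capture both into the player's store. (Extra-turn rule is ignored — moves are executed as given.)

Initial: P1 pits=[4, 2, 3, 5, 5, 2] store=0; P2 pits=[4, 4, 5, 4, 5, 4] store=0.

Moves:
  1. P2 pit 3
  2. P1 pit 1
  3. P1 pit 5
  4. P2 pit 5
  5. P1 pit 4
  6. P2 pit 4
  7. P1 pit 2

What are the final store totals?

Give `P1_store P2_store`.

Move 1: P2 pit3 -> P1=[5,2,3,5,5,2](0) P2=[4,4,5,0,6,5](1)
Move 2: P1 pit1 -> P1=[5,0,4,6,5,2](0) P2=[4,4,5,0,6,5](1)
Move 3: P1 pit5 -> P1=[5,0,4,6,5,0](1) P2=[5,4,5,0,6,5](1)
Move 4: P2 pit5 -> P1=[6,1,5,7,5,0](1) P2=[5,4,5,0,6,0](2)
Move 5: P1 pit4 -> P1=[6,1,5,7,0,1](2) P2=[6,5,6,0,6,0](2)
Move 6: P2 pit4 -> P1=[7,2,6,8,0,1](2) P2=[6,5,6,0,0,1](3)
Move 7: P1 pit2 -> P1=[7,2,0,9,1,2](3) P2=[7,6,6,0,0,1](3)

Answer: 3 3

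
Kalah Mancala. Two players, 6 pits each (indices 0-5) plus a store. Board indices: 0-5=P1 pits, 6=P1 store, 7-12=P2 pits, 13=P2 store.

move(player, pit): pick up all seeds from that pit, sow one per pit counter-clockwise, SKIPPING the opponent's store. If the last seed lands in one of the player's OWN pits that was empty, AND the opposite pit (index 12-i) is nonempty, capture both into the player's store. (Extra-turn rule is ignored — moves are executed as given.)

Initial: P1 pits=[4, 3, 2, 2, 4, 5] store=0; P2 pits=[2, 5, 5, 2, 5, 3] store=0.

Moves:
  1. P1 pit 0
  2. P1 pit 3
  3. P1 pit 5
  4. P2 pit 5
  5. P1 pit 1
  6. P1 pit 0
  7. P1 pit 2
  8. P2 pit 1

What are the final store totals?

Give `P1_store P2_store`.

Move 1: P1 pit0 -> P1=[0,4,3,3,5,5](0) P2=[2,5,5,2,5,3](0)
Move 2: P1 pit3 -> P1=[0,4,3,0,6,6](1) P2=[2,5,5,2,5,3](0)
Move 3: P1 pit5 -> P1=[0,4,3,0,6,0](2) P2=[3,6,6,3,6,3](0)
Move 4: P2 pit5 -> P1=[1,5,3,0,6,0](2) P2=[3,6,6,3,6,0](1)
Move 5: P1 pit1 -> P1=[1,0,4,1,7,1](3) P2=[3,6,6,3,6,0](1)
Move 6: P1 pit0 -> P1=[0,0,4,1,7,1](10) P2=[3,6,6,3,0,0](1)
Move 7: P1 pit2 -> P1=[0,0,0,2,8,2](11) P2=[3,6,6,3,0,0](1)
Move 8: P2 pit1 -> P1=[1,0,0,2,8,2](11) P2=[3,0,7,4,1,1](2)

Answer: 11 2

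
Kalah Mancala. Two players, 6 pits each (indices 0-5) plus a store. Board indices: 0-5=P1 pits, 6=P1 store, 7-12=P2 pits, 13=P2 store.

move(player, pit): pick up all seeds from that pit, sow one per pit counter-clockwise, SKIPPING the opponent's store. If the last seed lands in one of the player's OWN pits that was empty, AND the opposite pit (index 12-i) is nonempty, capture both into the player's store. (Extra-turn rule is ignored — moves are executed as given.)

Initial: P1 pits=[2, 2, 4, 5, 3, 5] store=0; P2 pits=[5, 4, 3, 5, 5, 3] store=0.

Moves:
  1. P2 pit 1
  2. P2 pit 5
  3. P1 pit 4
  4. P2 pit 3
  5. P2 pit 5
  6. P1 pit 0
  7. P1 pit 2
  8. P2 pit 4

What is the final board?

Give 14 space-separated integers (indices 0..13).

Answer: 1 6 1 8 3 7 2 7 1 5 0 0 1 4

Derivation:
Move 1: P2 pit1 -> P1=[2,2,4,5,3,5](0) P2=[5,0,4,6,6,4](0)
Move 2: P2 pit5 -> P1=[3,3,5,5,3,5](0) P2=[5,0,4,6,6,0](1)
Move 3: P1 pit4 -> P1=[3,3,5,5,0,6](1) P2=[6,0,4,6,6,0](1)
Move 4: P2 pit3 -> P1=[4,4,6,5,0,6](1) P2=[6,0,4,0,7,1](2)
Move 5: P2 pit5 -> P1=[4,4,6,5,0,6](1) P2=[6,0,4,0,7,0](3)
Move 6: P1 pit0 -> P1=[0,5,7,6,1,6](1) P2=[6,0,4,0,7,0](3)
Move 7: P1 pit2 -> P1=[0,5,0,7,2,7](2) P2=[7,1,5,0,7,0](3)
Move 8: P2 pit4 -> P1=[1,6,1,8,3,7](2) P2=[7,1,5,0,0,1](4)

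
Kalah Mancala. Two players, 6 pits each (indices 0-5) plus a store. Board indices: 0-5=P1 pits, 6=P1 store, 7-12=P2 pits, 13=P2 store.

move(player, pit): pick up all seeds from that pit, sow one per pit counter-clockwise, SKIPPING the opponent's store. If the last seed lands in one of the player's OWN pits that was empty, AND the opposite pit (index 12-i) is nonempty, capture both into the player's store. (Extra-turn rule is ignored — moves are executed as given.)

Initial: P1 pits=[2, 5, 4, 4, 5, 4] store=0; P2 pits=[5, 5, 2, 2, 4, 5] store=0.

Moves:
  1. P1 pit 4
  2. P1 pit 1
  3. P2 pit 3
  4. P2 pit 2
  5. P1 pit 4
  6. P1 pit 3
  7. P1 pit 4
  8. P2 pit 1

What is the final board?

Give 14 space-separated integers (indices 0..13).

Answer: 3 1 5 0 0 9 3 7 0 1 2 7 8 1

Derivation:
Move 1: P1 pit4 -> P1=[2,5,4,4,0,5](1) P2=[6,6,3,2,4,5](0)
Move 2: P1 pit1 -> P1=[2,0,5,5,1,6](2) P2=[6,6,3,2,4,5](0)
Move 3: P2 pit3 -> P1=[2,0,5,5,1,6](2) P2=[6,6,3,0,5,6](0)
Move 4: P2 pit2 -> P1=[2,0,5,5,1,6](2) P2=[6,6,0,1,6,7](0)
Move 5: P1 pit4 -> P1=[2,0,5,5,0,7](2) P2=[6,6,0,1,6,7](0)
Move 6: P1 pit3 -> P1=[2,0,5,0,1,8](3) P2=[7,7,0,1,6,7](0)
Move 7: P1 pit4 -> P1=[2,0,5,0,0,9](3) P2=[7,7,0,1,6,7](0)
Move 8: P2 pit1 -> P1=[3,1,5,0,0,9](3) P2=[7,0,1,2,7,8](1)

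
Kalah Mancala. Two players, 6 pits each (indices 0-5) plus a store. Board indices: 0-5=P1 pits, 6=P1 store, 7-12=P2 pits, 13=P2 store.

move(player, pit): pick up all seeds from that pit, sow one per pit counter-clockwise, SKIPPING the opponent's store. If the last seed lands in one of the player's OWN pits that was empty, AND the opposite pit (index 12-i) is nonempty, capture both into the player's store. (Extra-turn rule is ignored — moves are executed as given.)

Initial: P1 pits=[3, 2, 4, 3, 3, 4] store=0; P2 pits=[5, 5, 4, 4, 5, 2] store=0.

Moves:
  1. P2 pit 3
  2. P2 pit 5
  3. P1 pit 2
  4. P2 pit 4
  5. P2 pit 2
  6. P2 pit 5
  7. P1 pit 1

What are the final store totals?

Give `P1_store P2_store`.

Answer: 1 5

Derivation:
Move 1: P2 pit3 -> P1=[4,2,4,3,3,4](0) P2=[5,5,4,0,6,3](1)
Move 2: P2 pit5 -> P1=[5,3,4,3,3,4](0) P2=[5,5,4,0,6,0](2)
Move 3: P1 pit2 -> P1=[5,3,0,4,4,5](1) P2=[5,5,4,0,6,0](2)
Move 4: P2 pit4 -> P1=[6,4,1,5,4,5](1) P2=[5,5,4,0,0,1](3)
Move 5: P2 pit2 -> P1=[6,4,1,5,4,5](1) P2=[5,5,0,1,1,2](4)
Move 6: P2 pit5 -> P1=[7,4,1,5,4,5](1) P2=[5,5,0,1,1,0](5)
Move 7: P1 pit1 -> P1=[7,0,2,6,5,6](1) P2=[5,5,0,1,1,0](5)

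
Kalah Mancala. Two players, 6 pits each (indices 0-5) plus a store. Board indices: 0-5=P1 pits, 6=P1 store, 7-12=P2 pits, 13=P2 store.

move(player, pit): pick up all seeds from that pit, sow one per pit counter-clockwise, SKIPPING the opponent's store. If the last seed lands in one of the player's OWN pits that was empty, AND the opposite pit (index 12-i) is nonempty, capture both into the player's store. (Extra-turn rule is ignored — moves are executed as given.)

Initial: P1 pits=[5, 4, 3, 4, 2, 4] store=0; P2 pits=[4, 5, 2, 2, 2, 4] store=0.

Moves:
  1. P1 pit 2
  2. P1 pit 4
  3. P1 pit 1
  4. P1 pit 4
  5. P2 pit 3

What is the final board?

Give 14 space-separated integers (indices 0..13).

Move 1: P1 pit2 -> P1=[5,4,0,5,3,5](0) P2=[4,5,2,2,2,4](0)
Move 2: P1 pit4 -> P1=[5,4,0,5,0,6](1) P2=[5,5,2,2,2,4](0)
Move 3: P1 pit1 -> P1=[5,0,1,6,1,7](1) P2=[5,5,2,2,2,4](0)
Move 4: P1 pit4 -> P1=[5,0,1,6,0,8](1) P2=[5,5,2,2,2,4](0)
Move 5: P2 pit3 -> P1=[5,0,1,6,0,8](1) P2=[5,5,2,0,3,5](0)

Answer: 5 0 1 6 0 8 1 5 5 2 0 3 5 0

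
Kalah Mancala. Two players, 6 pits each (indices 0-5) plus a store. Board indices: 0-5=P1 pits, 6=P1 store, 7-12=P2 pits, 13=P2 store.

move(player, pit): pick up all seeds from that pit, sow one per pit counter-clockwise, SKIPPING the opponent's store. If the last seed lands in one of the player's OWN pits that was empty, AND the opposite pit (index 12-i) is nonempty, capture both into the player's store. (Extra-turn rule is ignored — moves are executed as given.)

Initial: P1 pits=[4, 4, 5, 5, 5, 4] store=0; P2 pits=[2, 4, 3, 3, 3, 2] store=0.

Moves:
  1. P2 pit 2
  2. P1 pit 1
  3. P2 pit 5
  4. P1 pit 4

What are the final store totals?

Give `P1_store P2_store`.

Answer: 1 1

Derivation:
Move 1: P2 pit2 -> P1=[4,4,5,5,5,4](0) P2=[2,4,0,4,4,3](0)
Move 2: P1 pit1 -> P1=[4,0,6,6,6,5](0) P2=[2,4,0,4,4,3](0)
Move 3: P2 pit5 -> P1=[5,1,6,6,6,5](0) P2=[2,4,0,4,4,0](1)
Move 4: P1 pit4 -> P1=[5,1,6,6,0,6](1) P2=[3,5,1,5,4,0](1)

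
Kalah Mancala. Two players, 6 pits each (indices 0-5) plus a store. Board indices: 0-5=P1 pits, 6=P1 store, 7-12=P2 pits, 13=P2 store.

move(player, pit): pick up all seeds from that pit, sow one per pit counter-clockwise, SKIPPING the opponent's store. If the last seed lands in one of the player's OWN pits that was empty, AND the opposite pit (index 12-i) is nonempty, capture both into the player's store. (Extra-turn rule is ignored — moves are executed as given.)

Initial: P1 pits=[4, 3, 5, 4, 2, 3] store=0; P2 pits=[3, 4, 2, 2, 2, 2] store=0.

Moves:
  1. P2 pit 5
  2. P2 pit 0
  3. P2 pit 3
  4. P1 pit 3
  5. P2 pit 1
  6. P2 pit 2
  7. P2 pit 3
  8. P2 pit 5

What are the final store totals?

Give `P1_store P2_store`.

Answer: 1 5

Derivation:
Move 1: P2 pit5 -> P1=[5,3,5,4,2,3](0) P2=[3,4,2,2,2,0](1)
Move 2: P2 pit0 -> P1=[5,3,5,4,2,3](0) P2=[0,5,3,3,2,0](1)
Move 3: P2 pit3 -> P1=[5,3,5,4,2,3](0) P2=[0,5,3,0,3,1](2)
Move 4: P1 pit3 -> P1=[5,3,5,0,3,4](1) P2=[1,5,3,0,3,1](2)
Move 5: P2 pit1 -> P1=[5,3,5,0,3,4](1) P2=[1,0,4,1,4,2](3)
Move 6: P2 pit2 -> P1=[5,3,5,0,3,4](1) P2=[1,0,0,2,5,3](4)
Move 7: P2 pit3 -> P1=[5,3,5,0,3,4](1) P2=[1,0,0,0,6,4](4)
Move 8: P2 pit5 -> P1=[6,4,6,0,3,4](1) P2=[1,0,0,0,6,0](5)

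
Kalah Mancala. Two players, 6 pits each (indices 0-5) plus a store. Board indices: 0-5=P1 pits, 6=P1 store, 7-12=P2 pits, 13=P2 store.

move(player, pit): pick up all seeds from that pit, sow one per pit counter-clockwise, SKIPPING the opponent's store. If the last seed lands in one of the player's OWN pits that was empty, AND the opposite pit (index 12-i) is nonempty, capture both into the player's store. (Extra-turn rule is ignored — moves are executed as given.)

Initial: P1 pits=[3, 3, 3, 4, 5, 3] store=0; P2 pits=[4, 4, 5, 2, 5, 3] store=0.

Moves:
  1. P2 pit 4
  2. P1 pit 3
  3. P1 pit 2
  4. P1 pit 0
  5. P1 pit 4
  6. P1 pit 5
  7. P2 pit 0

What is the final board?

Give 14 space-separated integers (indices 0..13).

Move 1: P2 pit4 -> P1=[4,4,4,4,5,3](0) P2=[4,4,5,2,0,4](1)
Move 2: P1 pit3 -> P1=[4,4,4,0,6,4](1) P2=[5,4,5,2,0,4](1)
Move 3: P1 pit2 -> P1=[4,4,0,1,7,5](2) P2=[5,4,5,2,0,4](1)
Move 4: P1 pit0 -> P1=[0,5,1,2,8,5](2) P2=[5,4,5,2,0,4](1)
Move 5: P1 pit4 -> P1=[0,5,1,2,0,6](3) P2=[6,5,6,3,1,5](1)
Move 6: P1 pit5 -> P1=[0,5,1,2,0,0](4) P2=[7,6,7,4,2,5](1)
Move 7: P2 pit0 -> P1=[1,5,1,2,0,0](4) P2=[0,7,8,5,3,6](2)

Answer: 1 5 1 2 0 0 4 0 7 8 5 3 6 2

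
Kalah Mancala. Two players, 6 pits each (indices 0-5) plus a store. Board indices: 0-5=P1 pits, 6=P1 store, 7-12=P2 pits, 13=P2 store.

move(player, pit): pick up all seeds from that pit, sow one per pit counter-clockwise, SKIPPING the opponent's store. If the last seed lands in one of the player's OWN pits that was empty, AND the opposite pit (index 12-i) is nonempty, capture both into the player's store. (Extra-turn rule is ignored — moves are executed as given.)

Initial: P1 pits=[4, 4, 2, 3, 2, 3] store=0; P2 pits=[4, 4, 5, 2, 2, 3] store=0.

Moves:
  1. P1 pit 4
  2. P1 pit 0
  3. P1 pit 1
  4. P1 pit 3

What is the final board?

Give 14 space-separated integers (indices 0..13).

Answer: 0 0 4 0 2 6 8 5 1 5 2 2 3 0

Derivation:
Move 1: P1 pit4 -> P1=[4,4,2,3,0,4](1) P2=[4,4,5,2,2,3](0)
Move 2: P1 pit0 -> P1=[0,5,3,4,0,4](6) P2=[4,0,5,2,2,3](0)
Move 3: P1 pit1 -> P1=[0,0,4,5,1,5](7) P2=[4,0,5,2,2,3](0)
Move 4: P1 pit3 -> P1=[0,0,4,0,2,6](8) P2=[5,1,5,2,2,3](0)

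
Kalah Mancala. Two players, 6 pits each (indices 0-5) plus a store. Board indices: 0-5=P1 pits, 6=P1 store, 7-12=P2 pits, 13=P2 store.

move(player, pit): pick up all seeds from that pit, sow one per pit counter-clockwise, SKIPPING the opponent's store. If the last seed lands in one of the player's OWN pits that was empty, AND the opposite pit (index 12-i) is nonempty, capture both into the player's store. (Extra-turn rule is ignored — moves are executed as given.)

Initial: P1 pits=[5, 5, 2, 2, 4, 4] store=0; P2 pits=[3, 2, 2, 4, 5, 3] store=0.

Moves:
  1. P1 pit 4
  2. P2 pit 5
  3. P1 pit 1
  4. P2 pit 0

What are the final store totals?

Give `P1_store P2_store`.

Move 1: P1 pit4 -> P1=[5,5,2,2,0,5](1) P2=[4,3,2,4,5,3](0)
Move 2: P2 pit5 -> P1=[6,6,2,2,0,5](1) P2=[4,3,2,4,5,0](1)
Move 3: P1 pit1 -> P1=[6,0,3,3,1,6](2) P2=[5,3,2,4,5,0](1)
Move 4: P2 pit0 -> P1=[0,0,3,3,1,6](2) P2=[0,4,3,5,6,0](8)

Answer: 2 8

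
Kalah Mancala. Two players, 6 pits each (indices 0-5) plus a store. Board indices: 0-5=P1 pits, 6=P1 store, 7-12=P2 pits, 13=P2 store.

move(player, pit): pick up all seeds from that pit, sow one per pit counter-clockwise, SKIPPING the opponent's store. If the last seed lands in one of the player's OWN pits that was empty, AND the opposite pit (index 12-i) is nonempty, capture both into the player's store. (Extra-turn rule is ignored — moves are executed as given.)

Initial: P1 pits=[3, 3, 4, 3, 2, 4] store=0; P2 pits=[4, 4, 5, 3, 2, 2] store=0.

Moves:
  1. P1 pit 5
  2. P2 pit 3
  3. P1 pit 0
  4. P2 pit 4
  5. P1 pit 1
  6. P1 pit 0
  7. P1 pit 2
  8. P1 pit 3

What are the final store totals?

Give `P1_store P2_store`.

Answer: 9 2

Derivation:
Move 1: P1 pit5 -> P1=[3,3,4,3,2,0](1) P2=[5,5,6,3,2,2](0)
Move 2: P2 pit3 -> P1=[3,3,4,3,2,0](1) P2=[5,5,6,0,3,3](1)
Move 3: P1 pit0 -> P1=[0,4,5,4,2,0](1) P2=[5,5,6,0,3,3](1)
Move 4: P2 pit4 -> P1=[1,4,5,4,2,0](1) P2=[5,5,6,0,0,4](2)
Move 5: P1 pit1 -> P1=[1,0,6,5,3,0](7) P2=[0,5,6,0,0,4](2)
Move 6: P1 pit0 -> P1=[0,1,6,5,3,0](7) P2=[0,5,6,0,0,4](2)
Move 7: P1 pit2 -> P1=[0,1,0,6,4,1](8) P2=[1,6,6,0,0,4](2)
Move 8: P1 pit3 -> P1=[0,1,0,0,5,2](9) P2=[2,7,7,0,0,4](2)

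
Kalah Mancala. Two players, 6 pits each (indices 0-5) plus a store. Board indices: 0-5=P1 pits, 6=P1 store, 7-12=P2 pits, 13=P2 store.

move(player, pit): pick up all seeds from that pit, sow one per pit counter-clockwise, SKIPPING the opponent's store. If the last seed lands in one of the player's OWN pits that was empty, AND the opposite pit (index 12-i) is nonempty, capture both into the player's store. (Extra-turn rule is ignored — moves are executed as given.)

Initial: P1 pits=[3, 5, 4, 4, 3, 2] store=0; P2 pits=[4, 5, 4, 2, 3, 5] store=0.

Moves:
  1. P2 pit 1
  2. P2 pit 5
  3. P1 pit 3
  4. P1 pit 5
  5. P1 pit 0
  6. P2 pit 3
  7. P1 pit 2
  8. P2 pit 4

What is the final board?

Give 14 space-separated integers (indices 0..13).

Answer: 1 8 1 2 7 1 3 7 3 5 0 0 2 4

Derivation:
Move 1: P2 pit1 -> P1=[3,5,4,4,3,2](0) P2=[4,0,5,3,4,6](1)
Move 2: P2 pit5 -> P1=[4,6,5,5,4,2](0) P2=[4,0,5,3,4,0](2)
Move 3: P1 pit3 -> P1=[4,6,5,0,5,3](1) P2=[5,1,5,3,4,0](2)
Move 4: P1 pit5 -> P1=[4,6,5,0,5,0](2) P2=[6,2,5,3,4,0](2)
Move 5: P1 pit0 -> P1=[0,7,6,1,6,0](2) P2=[6,2,5,3,4,0](2)
Move 6: P2 pit3 -> P1=[0,7,6,1,6,0](2) P2=[6,2,5,0,5,1](3)
Move 7: P1 pit2 -> P1=[0,7,0,2,7,1](3) P2=[7,3,5,0,5,1](3)
Move 8: P2 pit4 -> P1=[1,8,1,2,7,1](3) P2=[7,3,5,0,0,2](4)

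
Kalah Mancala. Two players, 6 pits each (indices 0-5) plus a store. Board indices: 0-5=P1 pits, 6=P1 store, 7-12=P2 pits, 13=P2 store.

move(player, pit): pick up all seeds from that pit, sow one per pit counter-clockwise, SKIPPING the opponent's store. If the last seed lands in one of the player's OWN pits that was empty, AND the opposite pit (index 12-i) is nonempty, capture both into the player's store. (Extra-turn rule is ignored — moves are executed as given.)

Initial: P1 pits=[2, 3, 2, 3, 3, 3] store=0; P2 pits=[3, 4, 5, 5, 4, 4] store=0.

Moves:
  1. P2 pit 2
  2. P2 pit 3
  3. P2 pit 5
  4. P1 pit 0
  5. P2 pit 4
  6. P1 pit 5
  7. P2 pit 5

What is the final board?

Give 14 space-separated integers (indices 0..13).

Move 1: P2 pit2 -> P1=[3,3,2,3,3,3](0) P2=[3,4,0,6,5,5](1)
Move 2: P2 pit3 -> P1=[4,4,3,3,3,3](0) P2=[3,4,0,0,6,6](2)
Move 3: P2 pit5 -> P1=[5,5,4,4,4,3](0) P2=[3,4,0,0,6,0](3)
Move 4: P1 pit0 -> P1=[0,6,5,5,5,4](0) P2=[3,4,0,0,6,0](3)
Move 5: P2 pit4 -> P1=[1,7,6,6,5,4](0) P2=[3,4,0,0,0,1](4)
Move 6: P1 pit5 -> P1=[1,7,6,6,5,0](1) P2=[4,5,1,0,0,1](4)
Move 7: P2 pit5 -> P1=[1,7,6,6,5,0](1) P2=[4,5,1,0,0,0](5)

Answer: 1 7 6 6 5 0 1 4 5 1 0 0 0 5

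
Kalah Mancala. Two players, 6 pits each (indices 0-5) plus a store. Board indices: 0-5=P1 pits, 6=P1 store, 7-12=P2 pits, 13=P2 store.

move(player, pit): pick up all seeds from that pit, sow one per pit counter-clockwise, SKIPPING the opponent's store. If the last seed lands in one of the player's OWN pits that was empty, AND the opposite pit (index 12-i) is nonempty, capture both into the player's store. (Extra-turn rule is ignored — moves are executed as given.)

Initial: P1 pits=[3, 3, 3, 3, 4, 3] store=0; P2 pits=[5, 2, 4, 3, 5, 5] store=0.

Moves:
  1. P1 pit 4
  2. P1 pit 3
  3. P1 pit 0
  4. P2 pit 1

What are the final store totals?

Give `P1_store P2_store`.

Answer: 7 0

Derivation:
Move 1: P1 pit4 -> P1=[3,3,3,3,0,4](1) P2=[6,3,4,3,5,5](0)
Move 2: P1 pit3 -> P1=[3,3,3,0,1,5](2) P2=[6,3,4,3,5,5](0)
Move 3: P1 pit0 -> P1=[0,4,4,0,1,5](7) P2=[6,3,0,3,5,5](0)
Move 4: P2 pit1 -> P1=[0,4,4,0,1,5](7) P2=[6,0,1,4,6,5](0)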